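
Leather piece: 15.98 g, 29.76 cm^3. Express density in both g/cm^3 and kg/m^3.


Density = 15.98 / 29.76 = 0.537 g/cm^3
Convert: 0.537 x 1000 = 537 kg/m^3


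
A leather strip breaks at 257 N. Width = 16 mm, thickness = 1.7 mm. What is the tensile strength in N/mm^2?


Cross-sectional area = 16 x 1.7 = 27.2 mm^2
Tensile strength = 257 / 27.2 = 9.45 N/mm^2


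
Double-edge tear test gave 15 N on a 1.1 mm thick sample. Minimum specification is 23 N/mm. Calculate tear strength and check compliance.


Tear strength = 13.6 N/mm
Compliant: No


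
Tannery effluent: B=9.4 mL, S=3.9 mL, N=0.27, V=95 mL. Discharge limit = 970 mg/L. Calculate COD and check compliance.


COD = (9.4 - 3.9) x 0.27 x 8000 / 95 = 125.1 mg/L
Limit: 970 mg/L
Compliant: Yes


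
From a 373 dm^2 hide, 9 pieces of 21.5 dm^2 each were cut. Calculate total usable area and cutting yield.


Usable area = 193.5 dm^2
Yield = 51.9%

Total usable = 9 x 21.5 = 193.5 dm^2
Yield = 193.5 / 373 x 100 = 51.9%


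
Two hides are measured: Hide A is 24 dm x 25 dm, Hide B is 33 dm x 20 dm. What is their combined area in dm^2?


1260 dm^2

Hide A area = 24 x 25 = 600 dm^2
Hide B area = 33 x 20 = 660 dm^2
Total = 600 + 660 = 1260 dm^2


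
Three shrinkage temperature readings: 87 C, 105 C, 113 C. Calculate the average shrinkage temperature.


101.7 C

Average = (87 + 105 + 113) / 3
Average = 305 / 3 = 101.7 C


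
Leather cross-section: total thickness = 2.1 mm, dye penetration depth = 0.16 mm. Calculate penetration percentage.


7.6%

Penetration% = 0.16 / 2.1 x 100
Penetration = 7.6%


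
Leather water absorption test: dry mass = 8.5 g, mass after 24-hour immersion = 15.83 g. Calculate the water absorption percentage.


86.2%

Water absorbed = 15.83 - 8.5 = 7.33 g
WA% = 7.33 / 8.5 x 100 = 86.2%


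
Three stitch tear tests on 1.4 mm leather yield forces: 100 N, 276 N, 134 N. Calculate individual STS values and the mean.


STS1 = 71.4 N/mm
STS2 = 197.1 N/mm
STS3 = 95.7 N/mm
Mean = 121.4 N/mm


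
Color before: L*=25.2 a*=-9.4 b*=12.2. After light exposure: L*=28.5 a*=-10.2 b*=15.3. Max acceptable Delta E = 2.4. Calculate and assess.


dL = 3.3, da = -0.8, db = 3.1
dE = sqrt((3.3)^2 + (-0.8)^2 + (3.1)^2) = 4.60
Max = 2.4
Passes: No


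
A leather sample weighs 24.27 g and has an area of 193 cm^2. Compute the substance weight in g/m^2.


1257.5 g/m^2

Substance weight = mass / area x 10000
SW = 24.27 / 193 x 10000
SW = 1257.5 g/m^2


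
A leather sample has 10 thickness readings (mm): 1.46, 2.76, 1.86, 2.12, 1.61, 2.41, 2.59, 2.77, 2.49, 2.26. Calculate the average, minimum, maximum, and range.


Average = 2.23 mm
Min = 1.46 mm
Max = 2.77 mm
Range = 1.31 mm

Sum = 22.33
Average = 22.33 / 10 = 2.23 mm
Minimum = 1.46 mm
Maximum = 2.77 mm
Range = 2.77 - 1.46 = 1.31 mm


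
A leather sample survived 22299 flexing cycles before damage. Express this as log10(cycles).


log10(22299) = 4.35


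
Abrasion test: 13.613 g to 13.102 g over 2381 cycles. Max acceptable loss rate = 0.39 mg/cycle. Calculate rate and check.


Loss = 13.613 - 13.102 = 0.511 g
Rate = 0.511 g / 2381 cycles x 1000 = 0.215 mg/cycle
Max = 0.39 mg/cycle
Passes: Yes


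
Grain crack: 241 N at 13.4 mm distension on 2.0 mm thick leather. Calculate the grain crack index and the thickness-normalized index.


Crack index = 241 / 13.4 = 18.0 N/mm
Normalized = 18.0 / 2.0 = 9.0 N/mm per mm


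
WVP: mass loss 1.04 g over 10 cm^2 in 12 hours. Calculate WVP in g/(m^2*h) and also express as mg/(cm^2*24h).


WVP = 1.04 / (10 x 12) x 10000 = 86.67 g/(m^2*h)
Mass loss in mg = 1.04 x 1000 = 1040 mg
Per cm^2 per 24h in mg: 1040 x 24 / (10 x 12) = 24960 / 120 = 208.00 mg/(cm^2*24h)


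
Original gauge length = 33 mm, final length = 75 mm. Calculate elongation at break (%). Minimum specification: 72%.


Elongation = 127.3%
Meets spec: Yes


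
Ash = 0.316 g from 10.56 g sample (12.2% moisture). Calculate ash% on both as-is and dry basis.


As-is ash% = 0.316 / 10.56 x 100 = 2.99%
Dry mass = 10.56 x (100 - 12.2) / 100 = 9.27168 g
Dry-basis ash% = 0.316 / 9.27168 x 100 = 3.41%


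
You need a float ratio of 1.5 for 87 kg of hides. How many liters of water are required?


130.5 L


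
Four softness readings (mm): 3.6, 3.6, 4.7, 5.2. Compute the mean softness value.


Sum = 3.6 + 3.6 + 4.7 + 5.2
Mean = 17.1 / 4 = 4.28 mm


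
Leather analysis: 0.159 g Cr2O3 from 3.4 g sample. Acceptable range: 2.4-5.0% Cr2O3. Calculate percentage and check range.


Cr2O3 = 4.68%
Within range: Yes


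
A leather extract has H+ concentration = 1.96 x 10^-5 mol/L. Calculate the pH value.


pH = 4.71


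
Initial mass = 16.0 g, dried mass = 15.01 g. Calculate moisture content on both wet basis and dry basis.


Wet basis = 6.2%
Dry basis = 6.6%

Moisture lost = 16.0 - 15.01 = 0.99 g
Wet basis MC = 0.99 / 16.0 x 100 = 6.2%
Dry basis MC = 0.99 / 15.01 x 100 = 6.6%


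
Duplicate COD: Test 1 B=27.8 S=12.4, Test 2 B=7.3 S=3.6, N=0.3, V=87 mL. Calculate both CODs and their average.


COD1 = (27.8 - 12.4) x 0.3 x 8000 / 87 = 424.8 mg/L
COD2 = (7.3 - 3.6) x 0.3 x 8000 / 87 = 102.1 mg/L
Average = (424.8 + 102.1) / 2 = 263.5 mg/L


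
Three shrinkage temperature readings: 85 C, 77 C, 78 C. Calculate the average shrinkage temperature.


Average = (85 + 77 + 78) / 3
Average = 240 / 3 = 80.0 C


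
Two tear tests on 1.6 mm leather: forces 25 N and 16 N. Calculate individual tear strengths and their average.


Tear 1 = 15.6 N/mm
Tear 2 = 10.0 N/mm
Average = 12.8 N/mm

Tear 1 = 25 / 1.6 = 15.6 N/mm
Tear 2 = 16 / 1.6 = 10.0 N/mm
Average = (15.6 + 10.0) / 2 = 12.8 N/mm


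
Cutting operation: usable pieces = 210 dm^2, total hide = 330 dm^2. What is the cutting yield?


Yield = usable / total x 100
Yield = 210 / 330 x 100 = 63.6%


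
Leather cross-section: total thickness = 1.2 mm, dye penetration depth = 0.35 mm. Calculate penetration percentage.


29.2%

Penetration% = 0.35 / 1.2 x 100
Penetration = 29.2%


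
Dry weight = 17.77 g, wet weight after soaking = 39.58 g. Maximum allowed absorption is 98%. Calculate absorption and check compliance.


Absorption = 122.7%
Compliant: No


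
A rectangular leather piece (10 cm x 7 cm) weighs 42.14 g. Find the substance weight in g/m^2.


Area = 10 x 7 = 70 cm^2
SW = 42.14 / 70 x 10000 = 6020.0 g/m^2


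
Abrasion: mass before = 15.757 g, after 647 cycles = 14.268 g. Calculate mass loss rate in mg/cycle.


Mass loss = 15.757 - 14.268 = 1.489 g
Rate = 1.489 / 647 x 1000 = 2.301 mg/cycle


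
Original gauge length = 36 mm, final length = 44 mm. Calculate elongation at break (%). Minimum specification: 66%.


Extension = 44 - 36 = 8 mm
Elongation = 8 / 36 x 100 = 22.2%
Minimum required: 66%
Meets specification: No


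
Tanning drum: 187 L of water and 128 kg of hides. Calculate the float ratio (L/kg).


1.5

Float ratio = water / hide weight
Ratio = 187 / 128 = 1.5


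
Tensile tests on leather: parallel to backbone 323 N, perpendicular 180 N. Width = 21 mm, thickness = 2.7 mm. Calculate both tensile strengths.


Area = 21 x 2.7 = 56.7 mm^2
TS (parallel) = 323 / 56.7 = 5.70 N/mm^2
TS (perpendicular) = 180 / 56.7 = 3.17 N/mm^2


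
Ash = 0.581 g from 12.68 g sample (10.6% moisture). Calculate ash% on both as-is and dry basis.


As-is ash = 4.58%
Dry-basis ash = 5.13%

As-is ash% = 0.581 / 12.68 x 100 = 4.58%
Dry mass = 12.68 x (100 - 10.6) / 100 = 11.33592 g
Dry-basis ash% = 0.581 / 11.33592 x 100 = 5.13%


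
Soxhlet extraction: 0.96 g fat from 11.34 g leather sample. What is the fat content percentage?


Fat content = 0.96 / 11.34 x 100
Fat = 8.5%


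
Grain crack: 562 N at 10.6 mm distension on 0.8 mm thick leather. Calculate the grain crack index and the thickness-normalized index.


Crack index = 53.0 N/mm
Normalized index = 66.3 N/mm per mm


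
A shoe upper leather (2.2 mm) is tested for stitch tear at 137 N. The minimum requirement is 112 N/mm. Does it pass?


STS = 137 / 2.2 = 62.3 N/mm
Minimum required: 112 N/mm
Passes: No


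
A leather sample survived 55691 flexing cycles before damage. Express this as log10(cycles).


4.75


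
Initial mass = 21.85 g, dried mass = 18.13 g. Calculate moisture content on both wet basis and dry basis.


Wet basis = 17.0%
Dry basis = 20.5%


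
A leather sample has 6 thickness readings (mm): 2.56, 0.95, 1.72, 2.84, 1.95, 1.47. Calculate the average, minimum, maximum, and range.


Average = 1.92 mm
Min = 0.95 mm
Max = 2.84 mm
Range = 1.89 mm

Sum = 11.49
Average = 11.49 / 6 = 1.92 mm
Minimum = 0.95 mm
Maximum = 2.84 mm
Range = 2.84 - 0.95 = 1.89 mm


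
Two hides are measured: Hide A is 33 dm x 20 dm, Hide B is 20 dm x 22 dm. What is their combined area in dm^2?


1100 dm^2


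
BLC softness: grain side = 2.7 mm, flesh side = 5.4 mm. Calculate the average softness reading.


4.05 mm


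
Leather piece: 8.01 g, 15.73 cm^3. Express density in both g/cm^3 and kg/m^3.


Density = 8.01 / 15.73 = 0.509 g/cm^3
Convert: 0.509 x 1000 = 509 kg/m^3


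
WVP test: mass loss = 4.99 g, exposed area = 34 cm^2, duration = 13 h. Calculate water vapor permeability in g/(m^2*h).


112.90 g/(m^2*h)

WVP = mass_loss / (area x time) x 10000
WVP = 4.99 / (34 x 13) x 10000
WVP = 4.99 / 442 x 10000 = 112.90 g/(m^2*h)


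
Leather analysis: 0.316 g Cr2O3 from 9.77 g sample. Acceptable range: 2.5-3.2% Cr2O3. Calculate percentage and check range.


Cr2O3% = 0.316 / 9.77 x 100 = 3.23%
Acceptable range: 2.5 to 3.2%
Within range: No


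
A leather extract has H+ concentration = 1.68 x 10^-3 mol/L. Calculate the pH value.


pH = -log10[H+]
pH = -log10(1.68 x 10^-3) = 2.77


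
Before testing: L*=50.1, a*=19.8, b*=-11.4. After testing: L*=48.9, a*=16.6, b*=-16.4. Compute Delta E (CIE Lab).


Delta E = 6.06

dL = 48.9 - 50.1 = -1.2
da = 16.6 - 19.8 = -3.2
db = -16.4 - (-11.4) = -5.0
dE = sqrt((-1.2)^2 + (-3.2)^2 + (-5.0)^2) = 6.06


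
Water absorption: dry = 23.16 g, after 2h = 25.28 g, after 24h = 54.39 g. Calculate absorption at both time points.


WA (2h) = (25.28 - 23.16) / 23.16 x 100 = 9.2%
WA (24h) = (54.39 - 23.16) / 23.16 x 100 = 134.8%


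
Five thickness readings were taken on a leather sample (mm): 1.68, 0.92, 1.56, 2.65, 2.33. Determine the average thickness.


1.83 mm

Sum = 1.68 + 0.92 + 1.56 + 2.65 + 2.33 = 9.14
Average = 9.14 / 5 = 1.83 mm


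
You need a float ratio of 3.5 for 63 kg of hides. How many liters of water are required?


Water = hide weight x target ratio
Water = 63 x 3.5 = 220.5 L


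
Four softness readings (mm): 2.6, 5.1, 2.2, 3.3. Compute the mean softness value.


3.30 mm


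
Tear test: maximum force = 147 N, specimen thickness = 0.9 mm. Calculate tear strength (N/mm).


Tear strength = force / thickness
Tear = 147 / 0.9 = 163.3 N/mm


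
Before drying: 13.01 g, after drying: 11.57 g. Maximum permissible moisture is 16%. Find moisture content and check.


MC = (13.01 - 11.57) / 13.01 x 100 = 11.1%
Maximum: 16%
Acceptable: Yes


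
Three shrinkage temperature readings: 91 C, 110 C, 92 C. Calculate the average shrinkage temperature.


Average = (91 + 110 + 92) / 3
Average = 293 / 3 = 97.7 C


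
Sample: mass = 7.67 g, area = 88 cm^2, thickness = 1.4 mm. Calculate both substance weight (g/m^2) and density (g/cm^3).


SW = 7.67 / 88 x 10000 = 871.6 g/m^2
Volume = 88 x 1.4 / 10 = 12.32 cm^3
Density = 7.67 / 12.32 = 0.623 g/cm^3


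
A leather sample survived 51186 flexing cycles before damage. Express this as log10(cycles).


4.71

log10(51186) = 4.71


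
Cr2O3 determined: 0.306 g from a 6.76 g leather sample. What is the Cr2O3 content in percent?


Cr2O3% = 0.306 / 6.76 x 100
Cr2O3% = 4.53%


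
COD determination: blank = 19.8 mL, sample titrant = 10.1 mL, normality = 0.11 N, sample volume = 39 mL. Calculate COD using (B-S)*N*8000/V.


COD = (19.8 - 10.1) x 0.11 x 8000 / 39
COD = 9.7 x 0.11 x 8000 / 39
COD = 218.9 mg/L


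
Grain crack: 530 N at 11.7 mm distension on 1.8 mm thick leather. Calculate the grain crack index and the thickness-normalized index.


Crack index = 45.3 N/mm
Normalized index = 25.2 N/mm per mm

Crack index = 530 / 11.7 = 45.3 N/mm
Normalized = 45.3 / 1.8 = 25.2 N/mm per mm


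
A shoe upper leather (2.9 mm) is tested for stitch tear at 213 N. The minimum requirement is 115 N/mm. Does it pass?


STS = 73.4 N/mm
Passes: No

STS = 213 / 2.9 = 73.4 N/mm
Minimum required: 115 N/mm
Passes: No


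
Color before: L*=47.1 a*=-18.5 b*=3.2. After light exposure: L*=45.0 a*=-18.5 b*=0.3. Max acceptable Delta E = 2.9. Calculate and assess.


dL = -2.1, da = 0.0, db = -2.9
dE = sqrt((-2.1)^2 + (0.0)^2 + (-2.9)^2) = 3.58
Max = 2.9
Passes: No


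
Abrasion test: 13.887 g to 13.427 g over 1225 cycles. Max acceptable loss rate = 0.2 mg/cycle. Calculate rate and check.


Loss = 13.887 - 13.427 = 0.460 g
Rate = 0.460 g / 1225 cycles x 1000 = 0.376 mg/cycle
Max = 0.2 mg/cycle
Passes: No


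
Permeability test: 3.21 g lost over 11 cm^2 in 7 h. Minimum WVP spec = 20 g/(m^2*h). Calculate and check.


WVP = 416.88 g/(m^2*h)
Meets specification: Yes


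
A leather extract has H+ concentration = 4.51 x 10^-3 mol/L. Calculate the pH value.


pH = -log10[H+]
pH = -log10(4.51 x 10^-3) = 2.35


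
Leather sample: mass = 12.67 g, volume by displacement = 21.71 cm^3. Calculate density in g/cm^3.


Density = mass / volume
Density = 12.67 / 21.71 = 0.584 g/cm^3


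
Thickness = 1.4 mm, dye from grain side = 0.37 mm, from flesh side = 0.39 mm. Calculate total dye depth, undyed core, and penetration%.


Total dyed = 0.37 + 0.39 = 0.76 mm
Undyed core = 1.4 - 0.76 = 0.64 mm
Penetration = 0.76 / 1.4 x 100 = 54.3%


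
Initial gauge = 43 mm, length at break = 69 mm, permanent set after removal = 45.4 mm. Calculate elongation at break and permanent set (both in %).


Elongation at break = (69 - 43) / 43 x 100 = 60.5%
Permanent set = (45.4 - 43) / 43 x 100 = 5.6%


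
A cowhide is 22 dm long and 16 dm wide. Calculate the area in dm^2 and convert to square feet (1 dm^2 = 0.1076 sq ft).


352 dm^2
37.88 sq ft

Area = 22 x 16 = 352 dm^2
Conversion: 352 x 0.1076 = 37.88 sq ft


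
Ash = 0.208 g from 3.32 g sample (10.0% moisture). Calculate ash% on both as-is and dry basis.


As-is ash = 6.27%
Dry-basis ash = 6.96%


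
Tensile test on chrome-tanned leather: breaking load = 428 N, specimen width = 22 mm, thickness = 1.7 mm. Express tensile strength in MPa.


Cross-section = 22 x 1.7 = 37.4 mm^2
TS = 428 / 37.4 = 11.44 MPa
(1 N/mm^2 = 1 MPa)


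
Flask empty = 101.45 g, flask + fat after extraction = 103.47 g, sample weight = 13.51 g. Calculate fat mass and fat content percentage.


Fat mass = 103.47 - 101.45 = 2.02 g
Fat% = 2.02 / 13.51 x 100 = 15.0%


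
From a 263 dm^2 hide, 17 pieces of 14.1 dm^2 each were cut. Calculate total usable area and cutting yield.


Total usable = 17 x 14.1 = 239.7 dm^2
Yield = 239.7 / 263 x 100 = 91.1%


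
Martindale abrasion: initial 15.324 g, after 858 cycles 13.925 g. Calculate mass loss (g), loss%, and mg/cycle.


Loss = 15.324 - 13.925 = 1.399 g
Loss% = 1.399 / 15.324 x 100 = 9.13%
Rate = 1.399 / 858 x 1000 = 1.631 mg/cycle


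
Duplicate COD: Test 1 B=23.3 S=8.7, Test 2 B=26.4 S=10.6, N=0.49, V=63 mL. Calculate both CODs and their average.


COD1 = 908.4 mg/L
COD2 = 983.1 mg/L
Average = 945.8 mg/L

COD1 = (23.3 - 8.7) x 0.49 x 8000 / 63 = 908.4 mg/L
COD2 = (26.4 - 10.6) x 0.49 x 8000 / 63 = 983.1 mg/L
Average = (908.4 + 983.1) / 2 = 945.8 mg/L


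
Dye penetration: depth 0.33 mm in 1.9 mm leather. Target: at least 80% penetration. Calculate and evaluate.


Penetration = 0.33 / 1.9 x 100 = 17.4%
Target: 80%
Meets target: No


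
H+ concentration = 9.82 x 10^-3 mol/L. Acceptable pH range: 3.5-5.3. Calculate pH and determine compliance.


pH = 2.01
Compliant: No

pH = -log10(9.82 x 10^-3) = 2.01
Range: 3.5 to 5.3
Compliant: No


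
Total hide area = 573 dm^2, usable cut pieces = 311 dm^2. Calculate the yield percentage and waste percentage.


Yield = 54.3%
Waste = 45.7%


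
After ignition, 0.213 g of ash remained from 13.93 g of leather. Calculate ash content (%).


1.53%

Ash% = 0.213 / 13.93 x 100
Ash% = 1.53%


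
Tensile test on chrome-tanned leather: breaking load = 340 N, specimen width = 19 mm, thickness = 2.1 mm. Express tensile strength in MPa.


8.52 MPa

Cross-section = 19 x 2.1 = 39.9 mm^2
TS = 340 / 39.9 = 8.52 MPa
(1 N/mm^2 = 1 MPa)


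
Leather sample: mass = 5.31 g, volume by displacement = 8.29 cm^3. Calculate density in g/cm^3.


Density = mass / volume
Density = 5.31 / 8.29 = 0.641 g/cm^3


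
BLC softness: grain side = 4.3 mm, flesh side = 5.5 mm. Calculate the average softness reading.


4.90 mm

Average = (4.3 + 5.5) / 2
Average = 4.90 mm


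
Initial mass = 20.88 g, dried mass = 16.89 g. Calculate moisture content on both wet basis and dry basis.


Moisture lost = 20.88 - 16.89 = 3.99 g
Wet basis MC = 3.99 / 20.88 x 100 = 19.1%
Dry basis MC = 3.99 / 16.89 x 100 = 23.6%


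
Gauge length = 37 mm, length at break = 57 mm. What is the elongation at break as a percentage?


Extension = 57 - 37 = 20 mm
Elongation = 20 / 37 x 100 = 54.1%


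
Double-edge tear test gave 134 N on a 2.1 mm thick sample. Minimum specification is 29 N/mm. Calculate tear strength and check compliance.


Tear strength = 134 / 2.1 = 63.8 N/mm
Required minimum = 29 N/mm
Compliant: Yes


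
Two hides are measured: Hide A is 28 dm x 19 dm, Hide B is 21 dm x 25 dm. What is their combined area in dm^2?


1057 dm^2


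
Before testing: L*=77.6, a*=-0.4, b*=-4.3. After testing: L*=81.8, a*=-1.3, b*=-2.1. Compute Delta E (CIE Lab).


Delta E = 4.83


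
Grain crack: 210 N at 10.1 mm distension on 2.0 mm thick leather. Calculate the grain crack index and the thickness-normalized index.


Crack index = 210 / 10.1 = 20.8 N/mm
Normalized = 20.8 / 2.0 = 10.4 N/mm per mm


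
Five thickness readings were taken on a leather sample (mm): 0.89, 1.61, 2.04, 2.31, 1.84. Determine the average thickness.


Sum = 0.89 + 1.61 + 2.04 + 2.31 + 1.84 = 8.69
Average = 8.69 / 5 = 1.74 mm


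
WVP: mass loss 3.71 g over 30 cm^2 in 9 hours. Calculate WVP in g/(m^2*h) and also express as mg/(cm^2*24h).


WVP = 3.71 / (30 x 9) x 10000 = 137.41 g/(m^2*h)
Mass loss in mg = 3.71 x 1000 = 3710 mg
Per cm^2 per 24h in mg: 3710 x 24 / (30 x 9) = 89040 / 270 = 329.78 mg/(cm^2*24h)


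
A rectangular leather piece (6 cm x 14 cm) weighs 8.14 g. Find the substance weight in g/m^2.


969.0 g/m^2


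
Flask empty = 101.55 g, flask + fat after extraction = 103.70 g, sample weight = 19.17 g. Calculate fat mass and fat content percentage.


Fat mass = 103.70 - 101.55 = 2.15 g
Fat% = 2.15 / 19.17 x 100 = 11.2%


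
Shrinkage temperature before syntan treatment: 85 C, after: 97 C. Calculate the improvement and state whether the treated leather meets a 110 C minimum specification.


Improvement = 97 - 85 = 12 C
Spec check: 97 C >= 110 C? No


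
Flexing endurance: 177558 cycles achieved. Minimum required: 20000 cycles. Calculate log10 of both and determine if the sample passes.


Achieved: log10 = 5.25
Required: log10 = 4.30
Passes: Yes


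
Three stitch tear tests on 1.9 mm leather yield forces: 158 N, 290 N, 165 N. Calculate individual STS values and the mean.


STS1 = 158 / 1.9 = 83.2 N/mm
STS2 = 290 / 1.9 = 152.6 N/mm
STS3 = 165 / 1.9 = 86.8 N/mm
Mean = (83.2 + 152.6 + 86.8) / 3 = 107.5 N/mm


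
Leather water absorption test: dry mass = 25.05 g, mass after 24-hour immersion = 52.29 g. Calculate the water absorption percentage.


108.7%


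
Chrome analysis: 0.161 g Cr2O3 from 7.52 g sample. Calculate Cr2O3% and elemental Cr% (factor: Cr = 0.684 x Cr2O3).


Cr2O3 = 2.14%
Cr = 1.46%

Cr2O3% = 0.161 / 7.52 x 100 = 2.14%
Cr% = 2.14 x 0.684 = 1.46%


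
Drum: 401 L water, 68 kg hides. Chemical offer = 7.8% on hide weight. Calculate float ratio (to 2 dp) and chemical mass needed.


Float ratio = 5.90
Chemical needed = 5.304 kg

Float ratio = 401 / 68 = 5.90
Chemical = 68 x 7.8 / 100 = 5.304 kg


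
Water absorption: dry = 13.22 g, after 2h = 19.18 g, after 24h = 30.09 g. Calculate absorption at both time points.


WA (2h) = (19.18 - 13.22) / 13.22 x 100 = 45.1%
WA (24h) = (30.09 - 13.22) / 13.22 x 100 = 127.6%


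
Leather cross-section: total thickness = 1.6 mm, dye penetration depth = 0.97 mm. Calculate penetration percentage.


60.6%

Penetration% = 0.97 / 1.6 x 100
Penetration = 60.6%


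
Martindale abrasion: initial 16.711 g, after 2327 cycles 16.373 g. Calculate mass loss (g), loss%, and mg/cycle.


Loss = 16.711 - 16.373 = 0.338 g
Loss% = 0.338 / 16.711 x 100 = 2.02%
Rate = 0.338 / 2327 x 1000 = 0.145 mg/cycle


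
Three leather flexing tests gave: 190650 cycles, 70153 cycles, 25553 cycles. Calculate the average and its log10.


Average = 95452 cycles
log10 = 4.98

Average = (190650 + 70153 + 25553) / 3 = 95452 cycles
log10(95452) = 4.98


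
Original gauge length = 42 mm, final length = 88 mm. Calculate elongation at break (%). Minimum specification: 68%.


Elongation = 109.5%
Meets spec: Yes


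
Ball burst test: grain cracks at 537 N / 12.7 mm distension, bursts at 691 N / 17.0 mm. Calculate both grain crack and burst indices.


Crack index = 537 / 12.7 = 42.3 N/mm
Burst index = 691 / 17.0 = 40.6 N/mm


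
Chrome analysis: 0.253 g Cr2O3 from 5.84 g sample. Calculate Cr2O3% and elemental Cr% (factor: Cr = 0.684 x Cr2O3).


Cr2O3% = 0.253 / 5.84 x 100 = 4.33%
Cr% = 4.33 x 0.684 = 2.96%


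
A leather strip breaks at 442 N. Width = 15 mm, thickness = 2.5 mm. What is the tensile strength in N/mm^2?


11.79 N/mm^2

Cross-sectional area = 15 x 2.5 = 37.5 mm^2
Tensile strength = 442 / 37.5 = 11.79 N/mm^2


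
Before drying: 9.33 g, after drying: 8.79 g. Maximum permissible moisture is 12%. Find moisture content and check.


MC = (9.33 - 8.79) / 9.33 x 100 = 5.8%
Maximum: 12%
Acceptable: Yes


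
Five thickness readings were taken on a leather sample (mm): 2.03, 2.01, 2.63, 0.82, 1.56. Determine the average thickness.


1.81 mm

Sum = 2.03 + 2.01 + 2.63 + 0.82 + 1.56 = 9.05
Average = 9.05 / 5 = 1.81 mm


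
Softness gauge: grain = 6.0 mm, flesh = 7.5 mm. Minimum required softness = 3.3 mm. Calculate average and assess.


Average softness = 6.75 mm
Meets requirement: Yes

Average = (6.0 + 7.5) / 2 = 6.75 mm
Minimum = 3.3 mm
Meets requirement: Yes


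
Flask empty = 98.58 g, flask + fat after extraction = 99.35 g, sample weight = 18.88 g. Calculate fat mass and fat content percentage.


Fat mass = 99.35 - 98.58 = 0.77 g
Fat% = 0.77 / 18.88 x 100 = 4.1%


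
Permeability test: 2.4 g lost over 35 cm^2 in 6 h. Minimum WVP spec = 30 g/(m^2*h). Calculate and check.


WVP = 114.29 g/(m^2*h)
Meets specification: Yes


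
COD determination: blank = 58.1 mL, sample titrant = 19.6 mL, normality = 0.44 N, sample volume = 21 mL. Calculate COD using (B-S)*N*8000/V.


COD = (58.1 - 19.6) x 0.44 x 8000 / 21
COD = 38.5 x 0.44 x 8000 / 21
COD = 6453.3 mg/L


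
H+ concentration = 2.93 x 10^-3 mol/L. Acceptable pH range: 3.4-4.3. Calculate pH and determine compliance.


pH = 2.53
Compliant: No


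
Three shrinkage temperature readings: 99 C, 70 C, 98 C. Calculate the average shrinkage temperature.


Average = (99 + 70 + 98) / 3
Average = 267 / 3 = 89.0 C


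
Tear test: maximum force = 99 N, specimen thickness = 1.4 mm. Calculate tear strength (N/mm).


70.7 N/mm


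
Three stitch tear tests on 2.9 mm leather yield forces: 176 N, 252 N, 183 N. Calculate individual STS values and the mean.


STS1 = 176 / 2.9 = 60.7 N/mm
STS2 = 252 / 2.9 = 86.9 N/mm
STS3 = 183 / 2.9 = 63.1 N/mm
Mean = (60.7 + 86.9 + 63.1) / 3 = 70.2 N/mm


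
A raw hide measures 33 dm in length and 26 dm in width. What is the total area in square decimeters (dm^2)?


Area = length x width
Area = 33 x 26 = 858 dm^2


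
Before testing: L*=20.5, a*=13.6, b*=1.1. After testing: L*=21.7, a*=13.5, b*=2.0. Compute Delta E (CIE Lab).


Delta E = 1.50

dL = 21.7 - 20.5 = 1.2
da = 13.5 - 13.6 = -0.1
db = 2.0 - 1.1 = 0.9
dE = sqrt((1.2)^2 + (-0.1)^2 + (0.9)^2) = 1.50


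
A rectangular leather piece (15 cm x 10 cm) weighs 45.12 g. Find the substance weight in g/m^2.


3008.0 g/m^2

Area = 15 x 10 = 150 cm^2
SW = 45.12 / 150 x 10000 = 3008.0 g/m^2


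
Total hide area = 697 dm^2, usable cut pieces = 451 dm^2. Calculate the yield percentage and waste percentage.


Yield = 451 / 697 x 100 = 64.7%
Waste = 697 - 451 = 246 dm^2
Waste% = 100 - 64.7 = 35.3%


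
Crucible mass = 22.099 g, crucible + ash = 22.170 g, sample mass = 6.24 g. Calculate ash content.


Ash mass = 22.170 - 22.099 = 0.071 g
Ash% = 0.071 / 6.24 x 100 = 1.14%


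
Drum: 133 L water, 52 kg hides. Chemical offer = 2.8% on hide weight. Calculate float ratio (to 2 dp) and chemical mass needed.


Float ratio = 133 / 52 = 2.56
Chemical = 52 x 2.8 / 100 = 1.456 kg


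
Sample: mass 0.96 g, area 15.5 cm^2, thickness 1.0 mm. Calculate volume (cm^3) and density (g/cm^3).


Thickness in cm = 1.0 / 10 = 0.10 cm
Volume = 15.5 x 0.10 = 1.550 cm^3
Density = 0.96 / 1.550 = 0.619 g/cm^3


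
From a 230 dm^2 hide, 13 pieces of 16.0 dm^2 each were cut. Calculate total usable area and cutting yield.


Total usable = 13 x 16.0 = 208.0 dm^2
Yield = 208.0 / 230 x 100 = 90.4%


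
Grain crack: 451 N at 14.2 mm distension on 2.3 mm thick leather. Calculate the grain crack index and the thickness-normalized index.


Crack index = 31.8 N/mm
Normalized index = 13.8 N/mm per mm


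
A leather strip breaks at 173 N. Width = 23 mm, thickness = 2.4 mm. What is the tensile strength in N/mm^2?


Cross-sectional area = 23 x 2.4 = 55.2 mm^2
Tensile strength = 173 / 55.2 = 3.13 N/mm^2


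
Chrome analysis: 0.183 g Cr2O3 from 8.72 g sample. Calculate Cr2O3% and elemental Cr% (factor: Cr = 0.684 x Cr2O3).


Cr2O3 = 2.10%
Cr = 1.44%

Cr2O3% = 0.183 / 8.72 x 100 = 2.10%
Cr% = 2.10 x 0.684 = 1.44%


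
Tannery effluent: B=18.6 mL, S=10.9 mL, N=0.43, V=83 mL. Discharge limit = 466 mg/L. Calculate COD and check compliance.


COD = (18.6 - 10.9) x 0.43 x 8000 / 83 = 319.1 mg/L
Limit: 466 mg/L
Compliant: Yes


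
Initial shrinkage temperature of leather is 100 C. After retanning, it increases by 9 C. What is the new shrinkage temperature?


New Ts = 100 + 9 = 109 C


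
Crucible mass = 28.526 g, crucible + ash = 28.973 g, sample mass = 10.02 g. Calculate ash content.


Ash mass = 28.973 - 28.526 = 0.447 g
Ash% = 0.447 / 10.02 x 100 = 4.46%


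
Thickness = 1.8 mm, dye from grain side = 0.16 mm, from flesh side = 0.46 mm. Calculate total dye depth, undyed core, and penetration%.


Total dyed = 0.62 mm
Undyed core = 1.18 mm
Penetration = 34.4%

Total dyed = 0.16 + 0.46 = 0.62 mm
Undyed core = 1.8 - 0.62 = 1.18 mm
Penetration = 0.62 / 1.8 x 100 = 34.4%


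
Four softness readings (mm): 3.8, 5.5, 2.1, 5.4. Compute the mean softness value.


4.20 mm

Sum = 3.8 + 5.5 + 2.1 + 5.4
Mean = 16.8 / 4 = 4.20 mm


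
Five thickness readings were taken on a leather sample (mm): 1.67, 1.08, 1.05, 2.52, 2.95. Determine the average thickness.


1.85 mm


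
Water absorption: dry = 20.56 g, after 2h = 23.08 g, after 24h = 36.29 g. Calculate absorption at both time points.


2h absorption = 12.3%
24h absorption = 76.5%

WA (2h) = (23.08 - 20.56) / 20.56 x 100 = 12.3%
WA (24h) = (36.29 - 20.56) / 20.56 x 100 = 76.5%


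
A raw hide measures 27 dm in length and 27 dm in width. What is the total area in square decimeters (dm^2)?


729 dm^2

Area = length x width
Area = 27 x 27 = 729 dm^2


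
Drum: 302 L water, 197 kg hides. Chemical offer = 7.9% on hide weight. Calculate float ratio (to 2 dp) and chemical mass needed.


Float ratio = 302 / 197 = 1.53
Chemical = 197 x 7.9 / 100 = 15.563 kg


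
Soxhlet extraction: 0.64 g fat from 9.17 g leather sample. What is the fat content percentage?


7.0%

Fat content = 0.64 / 9.17 x 100
Fat = 7.0%


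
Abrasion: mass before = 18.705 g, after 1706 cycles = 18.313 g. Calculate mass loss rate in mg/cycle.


Mass loss = 18.705 - 18.313 = 0.392 g
Rate = 0.392 / 1706 x 1000 = 0.230 mg/cycle


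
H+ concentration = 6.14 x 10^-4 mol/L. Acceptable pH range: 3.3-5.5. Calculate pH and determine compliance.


pH = -log10(6.14 x 10^-4) = 3.21
Range: 3.3 to 5.5
Compliant: No


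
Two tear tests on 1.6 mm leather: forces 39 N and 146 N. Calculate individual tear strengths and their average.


Tear 1 = 39 / 1.6 = 24.4 N/mm
Tear 2 = 146 / 1.6 = 91.3 N/mm
Average = (24.4 + 91.3) / 2 = 57.9 N/mm


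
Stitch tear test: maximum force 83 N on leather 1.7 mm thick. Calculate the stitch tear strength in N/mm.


48.8 N/mm

Stitch tear strength = force / thickness
STS = 83 / 1.7 = 48.8 N/mm


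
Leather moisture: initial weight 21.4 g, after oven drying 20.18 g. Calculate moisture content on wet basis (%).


5.7%

Moisture = 21.4 - 20.18 = 1.22 g
MC = 1.22 / 21.4 x 100 = 5.7%


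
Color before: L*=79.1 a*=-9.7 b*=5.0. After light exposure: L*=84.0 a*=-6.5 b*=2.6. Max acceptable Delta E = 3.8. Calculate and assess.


dL = 4.9, da = 3.2, db = -2.4
dE = sqrt((4.9)^2 + (3.2)^2 + (-2.4)^2) = 6.33
Max = 3.8
Passes: No


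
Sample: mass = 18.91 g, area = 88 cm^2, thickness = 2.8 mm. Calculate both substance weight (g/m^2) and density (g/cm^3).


SW = 18.91 / 88 x 10000 = 2148.9 g/m^2
Volume = 88 x 2.8 / 10 = 24.64 cm^3
Density = 18.91 / 24.64 = 0.767 g/cm^3


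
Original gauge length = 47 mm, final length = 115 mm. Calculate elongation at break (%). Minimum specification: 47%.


Elongation = 144.7%
Meets spec: Yes

Extension = 115 - 47 = 68 mm
Elongation = 68 / 47 x 100 = 144.7%
Minimum required: 47%
Meets specification: Yes


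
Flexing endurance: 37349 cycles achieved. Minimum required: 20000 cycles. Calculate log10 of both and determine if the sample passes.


log10(37349) = 4.57
log10(20000) = 4.30
Passes: Yes


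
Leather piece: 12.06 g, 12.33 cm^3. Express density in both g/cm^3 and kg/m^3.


Density = 12.06 / 12.33 = 0.978 g/cm^3
Convert: 0.978 x 1000 = 978 kg/m^3


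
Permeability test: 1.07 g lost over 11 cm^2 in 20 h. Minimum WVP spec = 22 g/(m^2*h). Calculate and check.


WVP = 48.64 g/(m^2*h)
Meets specification: Yes

WVP = 1.07 / (11 x 20) x 10000 = 48.64 g/(m^2*h)
Minimum: 22 g/(m^2*h)
Meets spec: Yes


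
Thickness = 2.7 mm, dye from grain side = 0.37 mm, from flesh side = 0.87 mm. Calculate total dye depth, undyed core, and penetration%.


Total dyed = 1.24 mm
Undyed core = 1.46 mm
Penetration = 45.9%


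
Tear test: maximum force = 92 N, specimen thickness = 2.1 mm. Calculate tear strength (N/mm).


Tear strength = force / thickness
Tear = 92 / 2.1 = 43.8 N/mm


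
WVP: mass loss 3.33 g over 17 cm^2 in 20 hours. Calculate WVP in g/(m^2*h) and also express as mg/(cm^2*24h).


WVP = 3.33 / (17 x 20) x 10000 = 97.94 g/(m^2*h)
Mass loss in mg = 3.33 x 1000 = 3330 mg
Per cm^2 per 24h in mg: 3330 x 24 / (17 x 20) = 79920 / 340 = 235.06 mg/(cm^2*24h)


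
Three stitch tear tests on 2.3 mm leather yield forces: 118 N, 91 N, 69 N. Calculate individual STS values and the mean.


STS1 = 51.3 N/mm
STS2 = 39.6 N/mm
STS3 = 30.0 N/mm
Mean = 40.3 N/mm

STS1 = 118 / 2.3 = 51.3 N/mm
STS2 = 91 / 2.3 = 39.6 N/mm
STS3 = 69 / 2.3 = 30.0 N/mm
Mean = (51.3 + 39.6 + 30.0) / 3 = 40.3 N/mm


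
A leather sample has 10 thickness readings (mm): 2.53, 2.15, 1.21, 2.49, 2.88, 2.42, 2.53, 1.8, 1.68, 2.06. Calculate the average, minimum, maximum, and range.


Average = 2.18 mm
Min = 1.21 mm
Max = 2.88 mm
Range = 1.67 mm

Sum = 21.75
Average = 21.75 / 10 = 2.18 mm
Minimum = 1.21 mm
Maximum = 2.88 mm
Range = 2.88 - 1.21 = 1.67 mm


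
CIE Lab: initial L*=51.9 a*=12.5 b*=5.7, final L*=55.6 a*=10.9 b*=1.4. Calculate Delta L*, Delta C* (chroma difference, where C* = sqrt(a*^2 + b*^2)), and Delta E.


Delta L* = 3.7
Delta C* = -2.75
Delta E = 5.89

Delta L* = 55.6 - 51.9 = 3.7
C1* = sqrt((12.5)^2 + (5.7)^2) = 13.738
C2* = sqrt((10.9)^2 + (1.4)^2) = 10.990
Delta C* = 10.990 - 13.738 = -2.75
Delta E = sqrt((3.7)^2 + (-1.6)^2 + (-4.3)^2) = 5.89


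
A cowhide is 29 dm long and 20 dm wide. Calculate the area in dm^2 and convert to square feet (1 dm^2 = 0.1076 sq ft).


Area = 29 x 20 = 580 dm^2
Conversion: 580 x 0.1076 = 62.41 sq ft


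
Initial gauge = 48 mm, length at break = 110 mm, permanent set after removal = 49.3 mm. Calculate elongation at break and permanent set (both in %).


Elongation at break = (110 - 48) / 48 x 100 = 129.2%
Permanent set = (49.3 - 48) / 48 x 100 = 2.7%


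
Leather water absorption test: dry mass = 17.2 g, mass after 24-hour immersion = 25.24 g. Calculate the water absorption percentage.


46.7%

Water absorbed = 25.24 - 17.2 = 8.04 g
WA% = 8.04 / 17.2 x 100 = 46.7%


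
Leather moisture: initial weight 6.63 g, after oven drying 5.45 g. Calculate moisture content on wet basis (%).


17.8%

Moisture = 6.63 - 5.45 = 1.18 g
MC = 1.18 / 6.63 x 100 = 17.8%


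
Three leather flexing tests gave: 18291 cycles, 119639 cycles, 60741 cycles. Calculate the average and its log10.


Average = 66224 cycles
log10 = 4.82


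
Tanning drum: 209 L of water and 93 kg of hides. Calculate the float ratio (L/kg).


Float ratio = water / hide weight
Ratio = 209 / 93 = 2.2


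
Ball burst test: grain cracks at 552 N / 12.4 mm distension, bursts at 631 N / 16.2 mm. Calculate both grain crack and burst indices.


Crack index = 44.5 N/mm
Burst index = 39.0 N/mm

Crack index = 552 / 12.4 = 44.5 N/mm
Burst index = 631 / 16.2 = 39.0 N/mm


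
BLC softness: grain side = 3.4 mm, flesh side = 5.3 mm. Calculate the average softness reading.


Average = (3.4 + 5.3) / 2
Average = 4.35 mm


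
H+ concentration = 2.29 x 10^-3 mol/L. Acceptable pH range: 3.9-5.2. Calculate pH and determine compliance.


pH = -log10(2.29 x 10^-3) = 2.64
Range: 3.9 to 5.2
Compliant: No


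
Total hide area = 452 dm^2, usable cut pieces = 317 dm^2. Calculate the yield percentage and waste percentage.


Yield = 317 / 452 x 100 = 70.1%
Waste = 452 - 317 = 135 dm^2
Waste% = 100 - 70.1 = 29.9%


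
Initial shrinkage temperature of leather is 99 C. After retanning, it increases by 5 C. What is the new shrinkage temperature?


104 C

New Ts = 99 + 5 = 104 C


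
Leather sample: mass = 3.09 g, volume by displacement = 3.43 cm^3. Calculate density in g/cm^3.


0.901 g/cm^3

Density = mass / volume
Density = 3.09 / 3.43 = 0.901 g/cm^3


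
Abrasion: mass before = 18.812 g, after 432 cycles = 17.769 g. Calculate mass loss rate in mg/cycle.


2.414 mg/cycle

Mass loss = 18.812 - 17.769 = 1.043 g
Rate = 1.043 / 432 x 1000 = 2.414 mg/cycle


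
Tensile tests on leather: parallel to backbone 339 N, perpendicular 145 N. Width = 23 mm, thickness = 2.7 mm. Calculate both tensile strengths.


Area = 23 x 2.7 = 62.1 mm^2
TS (parallel) = 339 / 62.1 = 5.46 N/mm^2
TS (perpendicular) = 145 / 62.1 = 2.33 N/mm^2


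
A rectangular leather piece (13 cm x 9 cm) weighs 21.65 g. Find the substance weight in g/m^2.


1850.4 g/m^2


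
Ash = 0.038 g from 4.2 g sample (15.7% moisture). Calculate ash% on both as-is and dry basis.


As-is ash = 0.90%
Dry-basis ash = 1.07%


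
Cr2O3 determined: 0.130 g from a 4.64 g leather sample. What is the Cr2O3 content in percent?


2.80%

Cr2O3% = 0.130 / 4.64 x 100
Cr2O3% = 2.80%


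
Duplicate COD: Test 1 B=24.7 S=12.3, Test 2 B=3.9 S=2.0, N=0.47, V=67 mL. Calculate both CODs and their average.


COD1 = (24.7 - 12.3) x 0.47 x 8000 / 67 = 695.9 mg/L
COD2 = (3.9 - 2.0) x 0.47 x 8000 / 67 = 106.6 mg/L
Average = (695.9 + 106.6) / 2 = 401.3 mg/L


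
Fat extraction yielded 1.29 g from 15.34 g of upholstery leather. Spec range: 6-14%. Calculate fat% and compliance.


Fat% = 1.29 / 15.34 x 100 = 8.4%
Spec range: 6-14%
Compliant: Yes


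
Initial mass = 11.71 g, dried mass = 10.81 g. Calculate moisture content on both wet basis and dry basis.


Wet basis = 7.7%
Dry basis = 8.3%


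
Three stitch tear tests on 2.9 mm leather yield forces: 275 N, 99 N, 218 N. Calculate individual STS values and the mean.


STS1 = 275 / 2.9 = 94.8 N/mm
STS2 = 99 / 2.9 = 34.1 N/mm
STS3 = 218 / 2.9 = 75.2 N/mm
Mean = (94.8 + 34.1 + 75.2) / 3 = 68.0 N/mm


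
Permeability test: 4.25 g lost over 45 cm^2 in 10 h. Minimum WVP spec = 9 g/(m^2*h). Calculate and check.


WVP = 94.44 g/(m^2*h)
Meets specification: Yes

WVP = 4.25 / (45 x 10) x 10000 = 94.44 g/(m^2*h)
Minimum: 9 g/(m^2*h)
Meets spec: Yes


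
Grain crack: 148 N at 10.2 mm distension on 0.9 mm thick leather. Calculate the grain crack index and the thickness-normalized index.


Crack index = 148 / 10.2 = 14.5 N/mm
Normalized = 14.5 / 0.9 = 16.1 N/mm per mm


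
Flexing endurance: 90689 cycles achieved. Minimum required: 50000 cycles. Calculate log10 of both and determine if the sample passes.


log10(90689) = 4.96
log10(50000) = 4.70
Passes: Yes


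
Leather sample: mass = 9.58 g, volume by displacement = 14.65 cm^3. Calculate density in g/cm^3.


0.654 g/cm^3


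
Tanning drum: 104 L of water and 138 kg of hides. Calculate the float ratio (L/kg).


0.8

Float ratio = water / hide weight
Ratio = 104 / 138 = 0.8


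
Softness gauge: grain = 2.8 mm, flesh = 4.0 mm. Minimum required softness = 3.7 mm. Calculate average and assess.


Average softness = 3.40 mm
Meets requirement: No

Average = (2.8 + 4.0) / 2 = 3.40 mm
Minimum = 3.7 mm
Meets requirement: No


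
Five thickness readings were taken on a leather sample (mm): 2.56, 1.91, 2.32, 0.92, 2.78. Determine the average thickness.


Sum = 2.56 + 1.91 + 2.32 + 0.92 + 2.78 = 10.49
Average = 10.49 / 5 = 2.10 mm


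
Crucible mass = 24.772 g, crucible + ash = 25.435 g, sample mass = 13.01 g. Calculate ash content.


Ash mass = 0.663 g
Ash content = 5.10%

Ash mass = 25.435 - 24.772 = 0.663 g
Ash% = 0.663 / 13.01 x 100 = 5.10%


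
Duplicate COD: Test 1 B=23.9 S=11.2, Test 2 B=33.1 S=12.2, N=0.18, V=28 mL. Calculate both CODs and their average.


COD1 = 653.1 mg/L
COD2 = 1074.9 mg/L
Average = 864.0 mg/L


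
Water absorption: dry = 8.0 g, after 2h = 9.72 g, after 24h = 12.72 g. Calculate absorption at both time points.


2h absorption = 21.5%
24h absorption = 59.0%

WA (2h) = (9.72 - 8.0) / 8.0 x 100 = 21.5%
WA (24h) = (12.72 - 8.0) / 8.0 x 100 = 59.0%


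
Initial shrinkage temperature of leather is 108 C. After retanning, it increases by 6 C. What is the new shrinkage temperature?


New Ts = 108 + 6 = 114 C


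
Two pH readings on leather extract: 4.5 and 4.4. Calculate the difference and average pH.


Difference = |4.5 - 4.4| = 0.1
Average = (4.5 + 4.4) / 2 = 4.45


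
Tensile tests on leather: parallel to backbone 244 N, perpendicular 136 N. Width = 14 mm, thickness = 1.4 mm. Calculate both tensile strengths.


Area = 14 x 1.4 = 19.6 mm^2
TS (parallel) = 244 / 19.6 = 12.45 N/mm^2
TS (perpendicular) = 136 / 19.6 = 6.94 N/mm^2


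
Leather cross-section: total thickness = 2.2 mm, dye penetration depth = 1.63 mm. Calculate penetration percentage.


Penetration% = 1.63 / 2.2 x 100
Penetration = 74.1%


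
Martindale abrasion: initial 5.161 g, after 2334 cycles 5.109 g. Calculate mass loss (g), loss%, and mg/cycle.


Loss = 5.161 - 5.109 = 0.052 g
Loss% = 0.052 / 5.161 x 100 = 1.01%
Rate = 0.052 / 2334 x 1000 = 0.022 mg/cycle
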